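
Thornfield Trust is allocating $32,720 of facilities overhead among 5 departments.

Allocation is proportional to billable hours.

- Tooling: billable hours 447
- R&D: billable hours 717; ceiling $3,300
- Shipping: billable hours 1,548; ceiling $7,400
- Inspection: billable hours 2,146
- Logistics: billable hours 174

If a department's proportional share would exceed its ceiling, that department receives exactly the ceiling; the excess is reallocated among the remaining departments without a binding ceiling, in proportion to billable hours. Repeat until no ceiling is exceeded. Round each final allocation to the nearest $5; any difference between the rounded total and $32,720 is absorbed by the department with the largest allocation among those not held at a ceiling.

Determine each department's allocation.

Combined billable hours = 5,032.
Proportional shares (ignoring caps): Tooling 2,906.57; R&D 4,662.21; Shipping 10,065.69; Inspection 13,954.12; Logistics 1,131.41.
Capped: R&D ($3,300), Shipping ($7,400); balance $22,020 reallocated over remaining billable hours 2,767.
Remaining shares: Tooling 3,557.26 → $3,555; Inspection 17,078.03 → $17,080; Logistics 1,384.71 → $1,385.

Tooling: $3,555 | R&D: $3,300 | Shipping: $7,400 | Inspection: $17,080 | Logistics: $1,385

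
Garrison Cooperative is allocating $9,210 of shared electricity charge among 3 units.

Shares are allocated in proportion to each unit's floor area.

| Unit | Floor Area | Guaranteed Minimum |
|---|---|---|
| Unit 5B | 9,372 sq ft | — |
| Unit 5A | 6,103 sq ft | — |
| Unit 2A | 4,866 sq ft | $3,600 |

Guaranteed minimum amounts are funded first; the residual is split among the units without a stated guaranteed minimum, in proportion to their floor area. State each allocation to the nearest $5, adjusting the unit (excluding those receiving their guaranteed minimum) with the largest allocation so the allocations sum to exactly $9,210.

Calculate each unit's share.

Unit 5B: $3,400 | Unit 5A: $2,210 | Unit 2A: $3,600

Fund the minimums — Unit 2A $3,600. Residual $5,610.
Residual split over remaining floor area 15,475: Unit 5B 3,397.54 → $3,400; Unit 5A 2,212.46 → $2,210.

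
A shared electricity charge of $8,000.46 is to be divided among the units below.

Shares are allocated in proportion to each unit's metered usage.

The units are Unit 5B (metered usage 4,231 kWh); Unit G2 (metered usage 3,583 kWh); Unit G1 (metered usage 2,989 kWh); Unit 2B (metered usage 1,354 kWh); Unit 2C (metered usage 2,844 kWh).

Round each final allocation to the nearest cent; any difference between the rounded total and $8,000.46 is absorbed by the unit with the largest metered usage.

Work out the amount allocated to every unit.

Unit 5B: $2,256.50 | Unit G2: $1,910.92 | Unit G1: $1,594.12 | Unit 2B: $722.13 | Unit 2C: $1,516.79

Total metered usage = 4,231 + 3,583 + 2,989 + 1,354 + 2,844 = 15,001.
Raw shares: Unit 5B 2,256.5126; Unit G2 1,910.9158; Unit G1 1,594.1187; Unit 2B 722.1267; Unit 2C 1,516.7861.
At nearest cent: Unit 5B $2,256.51; Unit G2 $1,910.92; Unit G1 $1,594.12; Unit 2B $722.13; Unit 2C $1,516.79. Sum = $8,000.47.
Difference $8,000.46 − $8,000.47 = −$0.01 applied to largest metered usage (Unit 5B): Unit 5B becomes $2,256.50.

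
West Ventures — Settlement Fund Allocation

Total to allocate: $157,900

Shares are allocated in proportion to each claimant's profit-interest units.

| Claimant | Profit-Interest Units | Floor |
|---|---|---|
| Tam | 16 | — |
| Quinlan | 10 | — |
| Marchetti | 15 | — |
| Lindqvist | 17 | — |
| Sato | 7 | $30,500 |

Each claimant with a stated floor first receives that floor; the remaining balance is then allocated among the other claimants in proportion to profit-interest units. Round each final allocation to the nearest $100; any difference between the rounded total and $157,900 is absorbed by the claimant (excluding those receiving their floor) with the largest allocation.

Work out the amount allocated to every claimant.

Minimums first: Sato $30,500. Remaining pool $127,400.
Remaining pool split over remaining profit-interest units 58: Tam 35,144.83 → $35,100; Quinlan 21,965.52 → $22,000; Marchetti 32,948.28 → $32,900; Lindqvist 37,341.38 → $37,300.
Rounding difference +$100 applied to Lindqvist → $37,400.

Tam: $35,100 · Quinlan: $22,000 · Marchetti: $32,900 · Lindqvist: $37,400 · Sato: $30,500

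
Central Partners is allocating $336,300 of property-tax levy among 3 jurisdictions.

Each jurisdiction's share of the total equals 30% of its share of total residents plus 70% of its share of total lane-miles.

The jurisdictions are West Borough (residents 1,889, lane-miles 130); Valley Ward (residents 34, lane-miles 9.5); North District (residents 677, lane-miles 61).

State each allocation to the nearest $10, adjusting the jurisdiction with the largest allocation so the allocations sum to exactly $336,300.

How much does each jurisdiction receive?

West Borough: $225,940 · Valley Ward: $12,470 · North District: $97,890

Totals — residents 2,600, lane-miles 200.5.
Blended shares (30% residents + 70% lane-miles): West Borough 0.6718; Valley Ward 0.0371; North District 0.2911.
Raw shares: West Borough 225,935.38; Valley Ward 12,473.42; North District 97,891.20.
Rounded to nearest $10: West Borough $225,940; Valley Ward $12,470; North District $97,890. Sum = $336,300.
No rounding difference to absorb.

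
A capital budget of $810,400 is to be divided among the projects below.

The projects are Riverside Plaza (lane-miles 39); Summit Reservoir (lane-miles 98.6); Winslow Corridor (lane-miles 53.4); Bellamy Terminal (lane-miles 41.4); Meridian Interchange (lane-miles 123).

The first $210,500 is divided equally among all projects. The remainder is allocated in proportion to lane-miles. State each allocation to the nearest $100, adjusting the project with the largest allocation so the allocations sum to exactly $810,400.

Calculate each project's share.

Riverside Plaza: $107,900; Summit Reservoir: $208,500; Winslow Corridor: $132,200; Bellamy Terminal: $112,000; Meridian Interchange: $249,800

First tranche $210,500 split equally: $42,100 each.
Remainder $599,900 by lane-miles (total 355.4): Riverside Plaza 65,830.33 → $65,800; Summit Reservoir 166,432.58 → $166,400; Winslow Corridor 90,136.92 → $90,100; Bellamy Terminal 69,881.43 → $69,900; Meridian Interchange 207,618.74 → $207,600.
Rounding difference +$100 on remainder applied to Meridian Interchange.
Totals: Riverside Plaza $42,100 + $65,800 = $107,900; Summit Reservoir $42,100 + $166,400 = $208,500; Winslow Corridor $42,100 + $90,100 = $132,200; Bellamy Terminal $42,100 + $69,900 = $112,000; Meridian Interchange $42,100 + $207,700 = $249,800.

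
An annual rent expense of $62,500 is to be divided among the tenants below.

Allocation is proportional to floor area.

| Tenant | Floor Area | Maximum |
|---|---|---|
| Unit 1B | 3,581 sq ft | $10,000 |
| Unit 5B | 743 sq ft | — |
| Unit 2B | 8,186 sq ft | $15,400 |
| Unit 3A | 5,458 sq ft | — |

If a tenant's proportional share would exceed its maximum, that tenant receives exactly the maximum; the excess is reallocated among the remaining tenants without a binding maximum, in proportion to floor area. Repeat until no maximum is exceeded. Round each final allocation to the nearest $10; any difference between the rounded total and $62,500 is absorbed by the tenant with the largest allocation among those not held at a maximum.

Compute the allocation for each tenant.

Sum of floor area: 17,968.
Pro-rata shares before constraints: Unit 1B 12,456.17; Unit 5B 2,584.46; Unit 2B 28,474.23; Unit 3A 18,985.14.
Cap binds for Unit 1B ($10,000), Unit 2B ($15,400); residual $37,100 reallocated over remaining floor area 6,201.
Redistributed shares: Unit 5B 4,445.30 → $4,450; Unit 3A 32,654.70 → $32,650.

Unit 1B: $10,000; Unit 5B: $4,450; Unit 2B: $15,400; Unit 3A: $32,650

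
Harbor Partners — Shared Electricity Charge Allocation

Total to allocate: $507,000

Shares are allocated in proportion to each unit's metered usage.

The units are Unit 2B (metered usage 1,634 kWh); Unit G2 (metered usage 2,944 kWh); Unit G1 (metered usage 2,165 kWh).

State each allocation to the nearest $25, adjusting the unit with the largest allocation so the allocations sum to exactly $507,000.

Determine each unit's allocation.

Unit 2B: $122,850 | Unit G2: $221,375 | Unit G1: $162,775

Metered usage total: 6,743.
Raw shares: Unit 2B 1,634/6,743 × $507,000 = 122,858.96; Unit G2 2,944/6,743 × $507,000 = 221,356.67; Unit G1 2,165/6,743 × $507,000 = 162,784.37.
After rounding ($25): Unit 2B $122,850; Unit G2 $221,350; Unit G1 $162,775. Sum = $506,975.
Difference $507,000 − $506,975 = +$25 applied to largest allocation (Unit G2): Unit G2 becomes $221,375.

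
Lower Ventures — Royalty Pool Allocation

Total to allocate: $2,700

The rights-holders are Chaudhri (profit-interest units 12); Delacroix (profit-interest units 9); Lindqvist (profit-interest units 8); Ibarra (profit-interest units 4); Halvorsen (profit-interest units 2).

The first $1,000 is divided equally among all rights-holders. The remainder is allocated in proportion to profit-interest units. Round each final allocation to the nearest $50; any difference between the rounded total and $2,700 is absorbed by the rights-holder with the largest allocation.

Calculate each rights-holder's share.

Chaudhri: $750 · Delacroix: $650 · Lindqvist: $600 · Ibarra: $400 · Halvorsen: $300

Equal tier: $1,000 ÷ 5 = $200 apiece.
Remainder $1,700 by profit-interest units (total 35): Chaudhri 582.86 → $600; Delacroix 437.14 → $450; Lindqvist 388.57 → $400; Ibarra 194.29 → $200; Halvorsen 97.14 → $100.
Rounding difference −$50 on remainder applied to Chaudhri.
Totals: Chaudhri $200 + $550 = $750; Delacroix $200 + $450 = $650; Lindqvist $200 + $400 = $600; Ibarra $200 + $200 = $400; Halvorsen $200 + $100 = $300.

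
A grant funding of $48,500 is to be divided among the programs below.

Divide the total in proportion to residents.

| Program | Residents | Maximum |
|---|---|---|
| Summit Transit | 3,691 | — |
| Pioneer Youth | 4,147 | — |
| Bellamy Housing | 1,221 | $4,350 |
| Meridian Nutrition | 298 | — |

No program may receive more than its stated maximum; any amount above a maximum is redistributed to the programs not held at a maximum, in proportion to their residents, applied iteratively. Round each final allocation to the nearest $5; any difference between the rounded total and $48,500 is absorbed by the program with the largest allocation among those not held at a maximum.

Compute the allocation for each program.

Total residents = 9,357.
Pro-rata shares before constraints: Summit Transit 19,131.51; Pioneer Youth 21,495.08; Bellamy Housing 6,328.79; Meridian Nutrition 1,544.62.
Capped: Bellamy Housing ($4,350); balance $44,150 reallocated over remaining residents 8,136.
Remaining shares: Summit Transit 20,029.21 → $20,030; Pioneer Youth 22,503.69 → $22,505; Meridian Nutrition 1,617.10 → $1,615.

Summit Transit: $20,030 | Pioneer Youth: $22,505 | Bellamy Housing: $4,350 | Meridian Nutrition: $1,615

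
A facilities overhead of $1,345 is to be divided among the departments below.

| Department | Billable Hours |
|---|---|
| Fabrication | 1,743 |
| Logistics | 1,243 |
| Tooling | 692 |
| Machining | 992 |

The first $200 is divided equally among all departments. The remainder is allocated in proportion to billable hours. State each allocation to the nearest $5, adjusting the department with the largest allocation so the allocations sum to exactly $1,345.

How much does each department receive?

Equal tier: $200 ÷ 4 = $50 apiece.
Remainder $1,145 by billable hours (total 4,670): Fabrication 427.35 → $425; Logistics 304.76 → $305; Tooling 169.67 → $170; Machining 243.22 → $245.
Totals: Fabrication $50 + $425 = $475; Logistics $50 + $305 = $355; Tooling $50 + $170 = $220; Machining $50 + $245 = $295.

Fabrication: $475 · Logistics: $355 · Tooling: $220 · Machining: $295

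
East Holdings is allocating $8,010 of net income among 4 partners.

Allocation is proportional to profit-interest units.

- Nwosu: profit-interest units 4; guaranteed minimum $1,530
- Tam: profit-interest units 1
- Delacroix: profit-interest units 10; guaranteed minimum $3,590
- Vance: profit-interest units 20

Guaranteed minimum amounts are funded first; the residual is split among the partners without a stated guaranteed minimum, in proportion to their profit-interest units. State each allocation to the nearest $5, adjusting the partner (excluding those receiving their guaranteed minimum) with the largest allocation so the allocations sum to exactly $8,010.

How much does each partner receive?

Fund the minimums — Nwosu $1,530; Delacroix $3,590. Balance $2,890.
Balance split over remaining profit-interest units 21: Tam 137.62 → $140; Vance 2,752.38 → $2,750.

Nwosu: $1,530 · Tam: $140 · Delacroix: $3,590 · Vance: $2,750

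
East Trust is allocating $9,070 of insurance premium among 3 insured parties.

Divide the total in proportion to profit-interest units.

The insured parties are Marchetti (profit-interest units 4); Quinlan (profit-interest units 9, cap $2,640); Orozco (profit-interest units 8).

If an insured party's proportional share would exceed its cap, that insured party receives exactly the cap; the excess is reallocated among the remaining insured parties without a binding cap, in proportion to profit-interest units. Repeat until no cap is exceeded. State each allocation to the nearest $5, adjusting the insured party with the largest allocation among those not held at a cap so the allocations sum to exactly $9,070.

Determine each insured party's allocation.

Sum of profit-interest units: 21.
Unconstrained shares: Marchetti 1,727.62; Quinlan 3,887.14; Orozco 3,455.24.
Capped: Quinlan ($2,640); residual $6,430 reallocated over remaining profit-interest units 12.
Remaining shares: Marchetti 2,143.33 → $2,145; Orozco 4,286.67 → $4,285.

Marchetti: $2,145 · Quinlan: $2,640 · Orozco: $4,285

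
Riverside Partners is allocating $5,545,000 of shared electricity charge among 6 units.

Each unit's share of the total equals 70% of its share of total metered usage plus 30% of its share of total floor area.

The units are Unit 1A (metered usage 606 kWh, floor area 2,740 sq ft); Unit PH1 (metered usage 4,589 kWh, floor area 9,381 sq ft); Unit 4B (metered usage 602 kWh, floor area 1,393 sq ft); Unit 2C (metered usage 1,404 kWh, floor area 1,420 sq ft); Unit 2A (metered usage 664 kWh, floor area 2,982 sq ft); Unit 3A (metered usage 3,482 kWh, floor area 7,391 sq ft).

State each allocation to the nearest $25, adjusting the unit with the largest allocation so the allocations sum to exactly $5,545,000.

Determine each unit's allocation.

Metered usage total 11,347; floor area total 25,307.
Blended shares (70% metered usage + 30% floor area): Unit 1A 0.0699; Unit PH1 0.3943; Unit 4B 0.0537; Unit 2C 0.1034; Unit 2A 0.0763; Unit 3A 0.3024.
Pro-rata amounts: Unit 1A 387,403.99; Unit PH1 2,186,411.46; Unit 4B 297,493.61; Unit 2C 573,610.78; Unit 2A 423,151.55; Unit 3A 1,676,928.60.
After rounding ($25): Unit 1A $387,400; Unit PH1 $2,186,400; Unit 4B $297,500; Unit 2C $573,600; Unit 2A $423,150; Unit 3A $1,676,925. Sum = $5,544,975.
Difference $5,545,000 − $5,544,975 = +$25 applied to largest allocation (Unit PH1): Unit PH1 becomes $2,186,425.

Unit 1A: $387,400 · Unit PH1: $2,186,425 · Unit 4B: $297,500 · Unit 2C: $573,600 · Unit 2A: $423,150 · Unit 3A: $1,676,925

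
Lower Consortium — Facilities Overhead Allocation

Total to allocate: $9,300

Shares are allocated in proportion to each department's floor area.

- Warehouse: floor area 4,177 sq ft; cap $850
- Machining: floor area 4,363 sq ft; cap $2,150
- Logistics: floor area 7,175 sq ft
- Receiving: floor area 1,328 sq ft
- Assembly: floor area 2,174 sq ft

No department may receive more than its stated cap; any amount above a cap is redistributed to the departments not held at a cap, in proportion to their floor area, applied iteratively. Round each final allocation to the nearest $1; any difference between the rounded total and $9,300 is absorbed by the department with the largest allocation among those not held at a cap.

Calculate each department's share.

Sum of floor area: 19,217.
Proportional shares (ignoring caps): Warehouse 2,021.44; Machining 2,111.46; Logistics 3,472.32; Receiving 642.68; Assembly 1,052.10.
Capped: Warehouse ($850); remaining pool $8,450 reallocated over remaining floor area 15,040.
Capped: Machining ($2,150); remaining pool $6,300 reallocated over remaining floor area 10,677.
Remaining shares: Logistics 4,233.63 → $4,234; Receiving 783.59 → $784; Assembly 1,282.78 → $1,283.
Rounding difference −$1 applied to Logistics → $4,233.

Warehouse: $850 · Machining: $2,150 · Logistics: $4,233 · Receiving: $784 · Assembly: $1,283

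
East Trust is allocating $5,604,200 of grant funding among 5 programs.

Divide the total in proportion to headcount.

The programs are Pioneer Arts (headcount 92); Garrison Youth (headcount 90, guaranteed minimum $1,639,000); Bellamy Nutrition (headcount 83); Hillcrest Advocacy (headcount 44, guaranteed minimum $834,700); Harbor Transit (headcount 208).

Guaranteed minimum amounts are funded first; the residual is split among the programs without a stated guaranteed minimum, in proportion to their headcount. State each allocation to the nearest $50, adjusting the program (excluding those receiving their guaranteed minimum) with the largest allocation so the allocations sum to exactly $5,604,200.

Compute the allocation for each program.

Minimums first: Garrison Youth $1,639,000; Hillcrest Advocacy $834,700. Residual $3,130,500.
Residual split over remaining headcount 383: Pioneer Arts 751,973.89 → $751,950; Bellamy Nutrition 678,411.23 → $678,400; Harbor Transit 1,700,114.88 → $1,700,100.
Rounding difference +$50 applied to Harbor Transit → $1,700,150.

Pioneer Arts: $751,950 | Garrison Youth: $1,639,000 | Bellamy Nutrition: $678,400 | Hillcrest Advocacy: $834,700 | Harbor Transit: $1,700,150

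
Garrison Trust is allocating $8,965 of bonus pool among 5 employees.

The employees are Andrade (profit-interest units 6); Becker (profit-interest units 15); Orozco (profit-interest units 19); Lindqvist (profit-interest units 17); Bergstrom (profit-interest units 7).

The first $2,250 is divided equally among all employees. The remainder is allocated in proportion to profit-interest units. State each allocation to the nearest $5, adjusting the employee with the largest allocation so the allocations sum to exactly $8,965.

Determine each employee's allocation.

$2,250 shared equally gives $450 per employee.
Remainder $6,715 by profit-interest units (total 64): Andrade 629.53 → $630; Becker 1,573.83 → $1,575; Orozco 1,993.52 → $1,995; Lindqvist 1,783.67 → $1,785; Bergstrom 734.45 → $735.
Rounding difference −$5 on remainder applied to Orozco.
Totals: Andrade $450 + $630 = $1,080; Becker $450 + $1,575 = $2,025; Orozco $450 + $1,990 = $2,440; Lindqvist $450 + $1,785 = $2,235; Bergstrom $450 + $735 = $1,185.

Andrade: $1,080; Becker: $2,025; Orozco: $2,440; Lindqvist: $2,235; Bergstrom: $1,185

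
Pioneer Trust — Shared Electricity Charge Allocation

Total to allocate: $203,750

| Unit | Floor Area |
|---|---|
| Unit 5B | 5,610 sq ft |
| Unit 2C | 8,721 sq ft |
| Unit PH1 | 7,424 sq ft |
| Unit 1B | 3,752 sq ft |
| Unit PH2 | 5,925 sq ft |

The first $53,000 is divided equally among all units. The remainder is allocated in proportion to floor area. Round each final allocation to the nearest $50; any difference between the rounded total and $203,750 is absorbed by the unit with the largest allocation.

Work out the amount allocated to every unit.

Unit 5B: $37,500; Unit 2C: $52,450; Unit PH1: $46,200; Unit 1B: $28,600; Unit PH2: $39,000

Equal tier: $53,000 ÷ 5 = $10,600 apiece.
Remainder $150,750 by floor area (total 31,432): Unit 5B 26,905.94 → $26,900; Unit 2C 41,826.51 → $41,850; Unit PH1 35,606.01 → $35,600; Unit 1B 17,994.85 → $18,000; Unit PH2 28,416.70 → $28,400.
Totals: Unit 5B $10,600 + $26,900 = $37,500; Unit 2C $10,600 + $41,850 = $52,450; Unit PH1 $10,600 + $35,600 = $46,200; Unit 1B $10,600 + $18,000 = $28,600; Unit PH2 $10,600 + $28,400 = $39,000.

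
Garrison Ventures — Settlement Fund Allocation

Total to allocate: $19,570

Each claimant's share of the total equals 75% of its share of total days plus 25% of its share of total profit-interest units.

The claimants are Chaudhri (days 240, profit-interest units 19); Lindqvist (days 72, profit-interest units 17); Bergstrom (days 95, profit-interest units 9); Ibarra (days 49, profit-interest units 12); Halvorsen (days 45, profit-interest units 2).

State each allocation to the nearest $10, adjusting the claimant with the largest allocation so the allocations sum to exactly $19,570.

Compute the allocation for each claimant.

Totals — days 501, profit-interest units 59.
Blended shares (75% days + 25% profit-interest units): Chaudhri 0.4398; Lindqvist 0.1798; Bergstrom 0.1804; Ibarra 0.1242; Halvorsen 0.0758.
Pro-rata amounts: Chaudhri 8,606.69; Lindqvist 3,519.04; Bergstrom 3,529.47; Ibarra 2,430.61; Halvorsen 1,484.19.
At nearest $10: Chaudhri $8,610; Lindqvist $3,520; Bergstrom $3,530; Ibarra $2,430; Halvorsen $1,480. Sum = $19,570.
Rounded total matches; no reconciliation needed.

Chaudhri: $8,610 · Lindqvist: $3,520 · Bergstrom: $3,530 · Ibarra: $2,430 · Halvorsen: $1,480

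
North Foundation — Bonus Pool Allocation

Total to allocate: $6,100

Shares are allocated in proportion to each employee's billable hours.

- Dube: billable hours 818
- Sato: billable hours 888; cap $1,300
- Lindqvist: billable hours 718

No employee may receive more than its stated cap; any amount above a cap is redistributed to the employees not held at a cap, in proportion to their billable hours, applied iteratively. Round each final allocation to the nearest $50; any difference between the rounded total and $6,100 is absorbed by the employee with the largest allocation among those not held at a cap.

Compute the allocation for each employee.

Dube: $2,550 · Sato: $1,300 · Lindqvist: $2,250

Billable hours total: 2,424.
Proportional shares (ignoring caps): Dube 2,058.50; Sato 2,234.65; Lindqvist 1,806.85.
Cap binds for Sato ($1,300); balance $4,800 reallocated over remaining billable hours 1,536.
Shares after redistribution: Dube 2,556.25 → $2,550; Lindqvist 2,243.75 → $2,250.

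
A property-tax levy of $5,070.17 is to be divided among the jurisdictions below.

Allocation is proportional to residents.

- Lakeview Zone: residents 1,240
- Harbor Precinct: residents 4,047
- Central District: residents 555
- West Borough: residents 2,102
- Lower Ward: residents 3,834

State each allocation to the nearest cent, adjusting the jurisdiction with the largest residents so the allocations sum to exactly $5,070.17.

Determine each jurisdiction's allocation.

Total residents = 1,240 + 4,047 + 555 + 2,102 + 3,834 = 11,778.
Pro-rata amounts: Lakeview Zone 533.7927; Harbor Precinct 1,742.1445; Central District 238.9153; West Borough 904.8648; Lower Ward 1,650.4527.
At nearest cent: Lakeview Zone $533.79; Harbor Precinct $1,742.14; Central District $238.92; West Borough $904.86; Lower Ward $1,650.45. Sum = $5,070.16.
Difference $5,070.17 − $5,070.16 = +$0.01 applied to largest residents (Harbor Precinct): Harbor Precinct becomes $1,742.15.

Lakeview Zone: $533.79 · Harbor Precinct: $1,742.15 · Central District: $238.92 · West Borough: $904.86 · Lower Ward: $1,650.45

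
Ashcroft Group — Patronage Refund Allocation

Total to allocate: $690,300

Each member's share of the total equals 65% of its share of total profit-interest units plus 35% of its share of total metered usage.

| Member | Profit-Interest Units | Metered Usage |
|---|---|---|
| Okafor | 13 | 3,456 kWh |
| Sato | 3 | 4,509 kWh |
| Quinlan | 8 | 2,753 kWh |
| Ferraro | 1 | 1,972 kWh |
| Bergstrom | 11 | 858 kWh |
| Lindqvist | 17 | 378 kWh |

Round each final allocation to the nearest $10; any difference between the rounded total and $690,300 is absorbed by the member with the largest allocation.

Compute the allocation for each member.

Totals — profit-interest units 53, metered usage 13,926.
Composite weights (65% profit-interest units + 35% metered usage): Okafor 0.2463; Sato 0.1501; Quinlan 0.1673; Ferraro 0.0618; Bergstrom 0.1565; Lindqvist 0.2180.
Pro-rata amounts: Okafor 170,016.11; Sato 103,625.39; Quinlan 115,489.90; Ferraro 42,678.57; Bergstrom 108,010.99; Lindqvist 150,479.04.
After rounding ($10): Okafor $170,020; Sato $103,630; Quinlan $115,490; Ferraro $42,680; Bergstrom $108,010; Lindqvist $150,480. Sum = $690,310.
Difference $690,300 − $690,310 = −$10 applied to largest allocation (Okafor): Okafor becomes $170,010.

Okafor: $170,010 | Sato: $103,630 | Quinlan: $115,490 | Ferraro: $42,680 | Bergstrom: $108,010 | Lindqvist: $150,480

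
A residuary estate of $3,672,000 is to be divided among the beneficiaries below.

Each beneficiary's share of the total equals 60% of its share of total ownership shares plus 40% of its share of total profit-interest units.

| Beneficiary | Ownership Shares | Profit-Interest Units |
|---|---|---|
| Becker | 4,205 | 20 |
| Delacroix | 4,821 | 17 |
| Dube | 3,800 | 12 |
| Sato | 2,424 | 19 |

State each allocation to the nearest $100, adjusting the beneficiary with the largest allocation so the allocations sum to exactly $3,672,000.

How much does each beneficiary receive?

Ownership shares total 15,250; profit-interest units total 68.
Blended shares (60% ownership shares + 40% profit-interest units): Becker 0.2831; Delacroix 0.2897; Dube 0.2201; Sato 0.2071.
Raw shares: Becker 1,039,505.31; Delacroix 1,063,700.14; Dube 808,194.10; Sato 760,600.45.
At nearest $100: Becker $1,039,500; Delacroix $1,063,700; Dube $808,200; Sato $760,600. Sum = $3,672,000.
Rounded total matches; no reconciliation needed.

Becker: $1,039,500 · Delacroix: $1,063,700 · Dube: $808,200 · Sato: $760,600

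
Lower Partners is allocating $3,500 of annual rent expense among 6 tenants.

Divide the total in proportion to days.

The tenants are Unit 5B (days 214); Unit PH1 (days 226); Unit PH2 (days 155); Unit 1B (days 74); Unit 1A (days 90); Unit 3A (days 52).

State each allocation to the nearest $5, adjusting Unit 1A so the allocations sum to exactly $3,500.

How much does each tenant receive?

Unit 5B: $925 · Unit PH1: $975 · Unit PH2: $670 · Unit 1B: $320 · Unit 1A: $385 · Unit 3A: $225

Sum of days: 811.
Unrounded shares: Unit 5B 214/811 × $3,500 = 923.55; Unit PH1 226/811 × $3,500 = 975.34; Unit PH2 155/811 × $3,500 = 668.93; Unit 1B 74/811 × $3,500 = 319.36; Unit 1A 90/811 × $3,500 = 388.41; Unit 3A 52/811 × $3,500 = 224.41.
Rounded to nearest $5: Unit 5B $925; Unit PH1 $975; Unit PH2 $670; Unit 1B $320; Unit 1A $390; Unit 3A $225. Sum = $3,505.
Difference $3,500 − $3,505 = −$5 applied to Unit 1A: Unit 1A becomes $385.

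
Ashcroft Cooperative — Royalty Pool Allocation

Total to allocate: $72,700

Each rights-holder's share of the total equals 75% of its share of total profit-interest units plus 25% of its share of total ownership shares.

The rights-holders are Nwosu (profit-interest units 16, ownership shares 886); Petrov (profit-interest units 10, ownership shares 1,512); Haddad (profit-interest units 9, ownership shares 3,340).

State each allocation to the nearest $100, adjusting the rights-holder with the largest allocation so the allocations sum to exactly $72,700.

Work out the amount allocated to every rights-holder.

Nwosu: $27,700; Petrov: $20,400; Haddad: $24,600

Profit-interest units total 35; ownership shares total 5,738.
Combined weights (75% profit-interest units + 25% ownership shares): Nwosu 0.3815; Petrov 0.2802; Haddad 0.3384.
Proportional shares: Nwosu 27,732.10; Petrov 20,367.80; Haddad 24,600.10.
After rounding ($100): Nwosu $27,700; Petrov $20,400; Haddad $24,600. Sum = $72,700.
Sum already equals the total — no adjustment.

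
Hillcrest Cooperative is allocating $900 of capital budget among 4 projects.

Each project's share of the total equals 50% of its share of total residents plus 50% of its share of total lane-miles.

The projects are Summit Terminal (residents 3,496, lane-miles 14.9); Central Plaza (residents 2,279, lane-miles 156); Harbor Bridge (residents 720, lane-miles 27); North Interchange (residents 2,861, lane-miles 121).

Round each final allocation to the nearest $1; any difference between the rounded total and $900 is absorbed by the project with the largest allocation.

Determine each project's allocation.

Residents total 9,356; lane-miles total 318.9.
Combined weights (50% residents + 50% lane-miles): Summit Terminal 0.2102; Central Plaza 0.3664; Harbor Bridge 0.0808; North Interchange 0.3426.
Pro-rata amounts: Summit Terminal 189.17; Central Plaza 329.75; Harbor Bridge 72.73; North Interchange 308.35.
At nearest $1: Summit Terminal $189; Central Plaza $330; Harbor Bridge $73; North Interchange $308. Sum = $900.
Sum already equals the total — no adjustment.

Summit Terminal: $189; Central Plaza: $330; Harbor Bridge: $73; North Interchange: $308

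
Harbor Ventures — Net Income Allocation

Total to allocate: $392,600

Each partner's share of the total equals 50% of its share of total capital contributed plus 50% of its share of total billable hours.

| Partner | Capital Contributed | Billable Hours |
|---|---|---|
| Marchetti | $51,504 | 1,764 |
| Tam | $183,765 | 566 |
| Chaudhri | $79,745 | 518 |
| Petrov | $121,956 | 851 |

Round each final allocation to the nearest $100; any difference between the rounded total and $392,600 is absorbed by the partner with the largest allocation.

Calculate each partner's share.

Capital contributed total 436,970; billable hours total 3,699.
Blended shares (50% capital contributed + 50% billable hours): Marchetti 0.2974; Tam 0.2868; Chaudhri 0.1613; Petrov 0.2546.
Pro-rata amounts: Marchetti 116,749.79; Tam 112,589.45; Chaudhri 63,313.27; Petrov 99,947.49.
At nearest $100: Marchetti $116,700; Tam $112,600; Chaudhri $63,300; Petrov $99,900. Sum = $392,500.
Difference $392,600 − $392,500 = +$100 applied to largest allocation (Marchetti): Marchetti becomes $116,800.

Marchetti: $116,800 | Tam: $112,600 | Chaudhri: $63,300 | Petrov: $99,900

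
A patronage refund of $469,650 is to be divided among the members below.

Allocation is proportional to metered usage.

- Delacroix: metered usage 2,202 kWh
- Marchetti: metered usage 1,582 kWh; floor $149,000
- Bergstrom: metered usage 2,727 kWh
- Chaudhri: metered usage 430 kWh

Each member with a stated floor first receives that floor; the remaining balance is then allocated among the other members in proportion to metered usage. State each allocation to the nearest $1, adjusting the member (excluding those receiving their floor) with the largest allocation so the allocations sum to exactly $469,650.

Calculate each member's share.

Minimums first: Marchetti $149,000. Balance $320,650.
Balance split over remaining metered usage 5,359: Delacroix 131,754.30 → $131,754; Bergstrom 163,167.11 → $163,167; Chaudhri 25,728.59 → $25,729.

Delacroix: $131,754 | Marchetti: $149,000 | Bergstrom: $163,167 | Chaudhri: $25,729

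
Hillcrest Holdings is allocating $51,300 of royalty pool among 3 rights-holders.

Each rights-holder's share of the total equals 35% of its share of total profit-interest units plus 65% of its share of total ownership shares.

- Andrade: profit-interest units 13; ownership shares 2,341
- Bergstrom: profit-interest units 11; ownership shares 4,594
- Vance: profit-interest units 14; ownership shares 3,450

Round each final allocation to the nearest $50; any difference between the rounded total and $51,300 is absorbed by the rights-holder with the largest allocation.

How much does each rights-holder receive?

Andrade: $13,650 | Bergstrom: $19,950 | Vance: $17,700

Totals — profit-interest units 38, ownership shares 10,385.
Combined weights (35% profit-interest units + 65% ownership shares): Andrade 0.2663; Bergstrom 0.3889; Vance 0.3449.
Unrounded shares: Andrade 13,659.17; Bergstrom 19,948.29; Vance 17,692.54.
After rounding ($50): Andrade $13,650; Bergstrom $19,950; Vance $17,700. Sum = $51,300.
Rounded total matches; no reconciliation needed.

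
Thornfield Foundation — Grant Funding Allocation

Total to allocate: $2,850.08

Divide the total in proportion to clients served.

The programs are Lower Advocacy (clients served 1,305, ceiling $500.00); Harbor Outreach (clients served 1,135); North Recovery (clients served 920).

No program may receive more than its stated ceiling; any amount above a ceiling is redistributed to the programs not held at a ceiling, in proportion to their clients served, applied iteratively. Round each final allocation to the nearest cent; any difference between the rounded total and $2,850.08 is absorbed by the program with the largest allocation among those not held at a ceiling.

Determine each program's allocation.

Total clients served = 3,360.
Pro-rata shares before constraints: Lower Advocacy 1,106.9507; Harbor Outreach 962.7502; North Recovery 780.3790.
Cap binds for Lower Advocacy ($500.00); balance $2,350.08 reallocated over remaining clients served 2,055.
Remaining shares: Harbor Outreach 1,297.9761 → $1,297.98; North Recovery 1,052.1039 → $1,052.10.

Lower Advocacy: $500.00; Harbor Outreach: $1,297.98; North Recovery: $1,052.10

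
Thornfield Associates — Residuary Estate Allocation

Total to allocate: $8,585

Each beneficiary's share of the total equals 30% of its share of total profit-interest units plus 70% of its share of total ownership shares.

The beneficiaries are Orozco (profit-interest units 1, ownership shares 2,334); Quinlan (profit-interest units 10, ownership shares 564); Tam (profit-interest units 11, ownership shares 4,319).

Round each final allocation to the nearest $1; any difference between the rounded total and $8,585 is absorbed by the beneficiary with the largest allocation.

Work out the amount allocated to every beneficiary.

Totals — profit-interest units 22, ownership shares 7,217.
Composite weights (30% profit-interest units + 70% ownership shares): Orozco 0.2400; Quinlan 0.1911; Tam 0.5689.
Proportional shares: Orozco 2,060.56; Quinlan 1,640.32; Tam 4,884.12.
After rounding ($1): Orozco $2,061; Quinlan $1,640; Tam $4,884. Sum = $8,585.
Sum already equals the total — no adjustment.

Orozco: $2,061; Quinlan: $1,640; Tam: $4,884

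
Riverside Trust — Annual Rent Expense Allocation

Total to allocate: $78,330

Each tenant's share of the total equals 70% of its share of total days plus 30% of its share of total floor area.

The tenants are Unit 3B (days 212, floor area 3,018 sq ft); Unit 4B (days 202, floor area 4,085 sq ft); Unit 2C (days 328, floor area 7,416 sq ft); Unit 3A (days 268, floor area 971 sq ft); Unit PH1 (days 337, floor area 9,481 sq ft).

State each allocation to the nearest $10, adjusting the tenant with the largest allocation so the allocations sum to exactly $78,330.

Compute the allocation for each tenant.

Unit 3B: $11,470; Unit 4B: $12,070; Unit 2C: $20,330; Unit 3A: $11,820; Unit PH1: $22,640

Totals — days 1,347, floor area 24,971.
Composite weights (70% days + 30% floor area): Unit 3B 0.1464; Unit 4B 0.1541; Unit 2C 0.2595; Unit 3A 0.1509; Unit PH1 0.2890.
Unrounded shares: Unit 3B 11,469.77; Unit 4B 12,066.81; Unit 2C 20,330.41; Unit 3A 11,822.97; Unit PH1 22,640.04.
At nearest $10: Unit 3B $11,470; Unit 4B $12,070; Unit 2C $20,330; Unit 3A $11,820; Unit PH1 $22,640. Sum = $78,330.
Rounded total matches; no reconciliation needed.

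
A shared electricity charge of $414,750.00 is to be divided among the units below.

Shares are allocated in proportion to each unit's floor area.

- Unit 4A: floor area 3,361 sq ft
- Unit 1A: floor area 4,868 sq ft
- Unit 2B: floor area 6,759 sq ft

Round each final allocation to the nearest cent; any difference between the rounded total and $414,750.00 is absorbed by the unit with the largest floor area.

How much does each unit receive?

Unit 4A: $93,006.05; Unit 1A: $134,707.97; Unit 2B: $187,035.98

Sum of floor area: 3,361 + 4,868 + 6,759 = 14,988.
Proportional shares: Unit 4A 93,006.0548; Unit 1A 134,707.9664; Unit 2B 187,035.9788.
At nearest cent: Unit 4A $93,006.05; Unit 1A $134,707.97; Unit 2B $187,035.98. Sum = $414,750.00.
Sum already equals the total — no adjustment.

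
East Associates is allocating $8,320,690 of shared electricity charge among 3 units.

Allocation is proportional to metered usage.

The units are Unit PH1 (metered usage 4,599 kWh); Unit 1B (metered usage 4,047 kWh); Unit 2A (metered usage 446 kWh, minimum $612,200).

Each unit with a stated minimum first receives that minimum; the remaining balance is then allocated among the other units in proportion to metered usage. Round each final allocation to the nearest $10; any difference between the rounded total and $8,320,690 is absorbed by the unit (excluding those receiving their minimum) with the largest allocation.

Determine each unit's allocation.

Fund the minimums — Unit 2A $612,200. Remaining pool $7,708,490.
Remaining pool split over remaining metered usage 8,646: Unit PH1 4,100,317.55 → $4,100,320; Unit 1B 3,608,172.45 → $3,608,170.

Unit PH1: $4,100,320 · Unit 1B: $3,608,170 · Unit 2A: $612,200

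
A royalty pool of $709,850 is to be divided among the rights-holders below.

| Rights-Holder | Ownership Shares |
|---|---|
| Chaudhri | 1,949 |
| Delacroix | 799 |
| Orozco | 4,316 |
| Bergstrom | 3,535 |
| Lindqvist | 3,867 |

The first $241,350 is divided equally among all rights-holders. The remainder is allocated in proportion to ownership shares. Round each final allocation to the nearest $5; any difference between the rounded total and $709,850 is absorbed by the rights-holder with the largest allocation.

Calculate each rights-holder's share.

Chaudhri: $111,390 · Delacroix: $74,145 · Orozco: $188,050 · Bergstrom: $162,755 · Lindqvist: $173,510

Equal tier: $241,350 ÷ 5 = $48,270 apiece.
Remainder $468,500 by ownership shares (total 14,466): Chaudhri 63,120.87 → $63,120; Delacroix 25,876.64 → $25,875; Orozco 139,779.21 → $139,780; Bergstrom 114,485.52 → $114,485; Lindqvist 125,237.76 → $125,240.
Totals: Chaudhri $48,270 + $63,120 = $111,390; Delacroix $48,270 + $25,875 = $74,145; Orozco $48,270 + $139,780 = $188,050; Bergstrom $48,270 + $114,485 = $162,755; Lindqvist $48,270 + $125,240 = $173,510.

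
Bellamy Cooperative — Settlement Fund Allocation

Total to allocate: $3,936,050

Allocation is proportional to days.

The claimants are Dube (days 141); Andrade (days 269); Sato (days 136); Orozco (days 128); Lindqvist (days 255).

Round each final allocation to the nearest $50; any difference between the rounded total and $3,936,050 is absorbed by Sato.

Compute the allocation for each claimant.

Days total: 929.
Raw shares: Dube 141/929 × $3,936,050 = 597,398.33; Andrade 269/929 × $3,936,050 = 1,139,717.38; Sato 136/929 × $3,936,050 = 576,213.99; Orozco 128/929 × $3,936,050 = 542,319.05; Lindqvist 255/929 × $3,936,050 = 1,080,401.24.
Rounded to nearest $50: Dube $597,400; Andrade $1,139,700; Sato $576,200; Orozco $542,300; Lindqvist $1,080,400. Sum = $3,936,000.
Difference $3,936,050 − $3,936,000 = +$50 applied to Sato: Sato becomes $576,250.

Dube: $597,400 · Andrade: $1,139,700 · Sato: $576,250 · Orozco: $542,300 · Lindqvist: $1,080,400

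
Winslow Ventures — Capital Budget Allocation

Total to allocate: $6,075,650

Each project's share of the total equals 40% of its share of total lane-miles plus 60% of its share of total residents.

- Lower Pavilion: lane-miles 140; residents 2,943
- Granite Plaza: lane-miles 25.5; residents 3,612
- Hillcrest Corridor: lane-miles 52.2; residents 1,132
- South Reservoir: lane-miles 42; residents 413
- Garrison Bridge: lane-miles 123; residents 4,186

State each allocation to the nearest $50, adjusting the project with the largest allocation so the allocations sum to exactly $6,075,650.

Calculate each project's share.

Totals — lane-miles 382.7, residents 12,286.
Composite weights (40% lane-miles + 60% residents): Lower Pavilion 0.2901; Granite Plaza 0.2030; Hillcrest Corridor 0.1098; South Reservoir 0.0641; Garrison Bridge 0.3330.
Unrounded shares: Lower Pavilion 1,762,262.22; Granite Plaza 1,233,652.40; Hillcrest Corridor 667,362.41; South Reservoir 389,254.22; Garrison Bridge 2,023,118.75.
Rounded to nearest $50: Lower Pavilion $1,762,250; Granite Plaza $1,233,650; Hillcrest Corridor $667,350; South Reservoir $389,250; Garrison Bridge $2,023,100. Sum = $6,075,600.
Difference $6,075,650 − $6,075,600 = +$50 applied to largest allocation (Garrison Bridge): Garrison Bridge becomes $2,023,150.

Lower Pavilion: $1,762,250 · Granite Plaza: $1,233,650 · Hillcrest Corridor: $667,350 · South Reservoir: $389,250 · Garrison Bridge: $2,023,150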